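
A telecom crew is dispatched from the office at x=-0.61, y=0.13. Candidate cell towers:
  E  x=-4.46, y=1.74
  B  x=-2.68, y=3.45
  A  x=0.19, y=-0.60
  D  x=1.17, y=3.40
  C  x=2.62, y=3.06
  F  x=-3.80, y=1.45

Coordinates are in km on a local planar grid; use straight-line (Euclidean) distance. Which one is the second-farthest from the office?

Distance to each, sorted:
C: 4.4 km
E: 4.2 km
B: 3.9 km
D: 3.7 km
F: 3.5 km
A: 1.1 km
The second-farthest is E at 4.2 km.

E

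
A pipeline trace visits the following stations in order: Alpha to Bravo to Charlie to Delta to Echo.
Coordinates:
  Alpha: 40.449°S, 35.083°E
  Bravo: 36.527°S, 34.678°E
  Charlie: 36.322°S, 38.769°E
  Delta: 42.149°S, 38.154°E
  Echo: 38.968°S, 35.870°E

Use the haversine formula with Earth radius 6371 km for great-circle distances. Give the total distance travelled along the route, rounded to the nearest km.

1857 km

Leg distances:
Alpha→Bravo: 437.5 km  (cumulative 437.5 km)
Bravo→Charlie: 366.7 km  (cumulative 804.2 km)
Charlie→Delta: 650.1 km  (cumulative 1454.3 km)
Delta→Echo: 402.9 km  (cumulative 1857.2 km)
Total route length ≈ 1857 km.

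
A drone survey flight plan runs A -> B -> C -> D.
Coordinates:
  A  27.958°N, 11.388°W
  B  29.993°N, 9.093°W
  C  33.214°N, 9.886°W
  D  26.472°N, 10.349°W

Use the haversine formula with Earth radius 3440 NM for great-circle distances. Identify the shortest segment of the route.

Leg distances:
A→B: 171.6 NM
B→C: 197.6 NM
C→D: 405.5 NM
The shortest leg is A–B at 171.6 NM.

A–B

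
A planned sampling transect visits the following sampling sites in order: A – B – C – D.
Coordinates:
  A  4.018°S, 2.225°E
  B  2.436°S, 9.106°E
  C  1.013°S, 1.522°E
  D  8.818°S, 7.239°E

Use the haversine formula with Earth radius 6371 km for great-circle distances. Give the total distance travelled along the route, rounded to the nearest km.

Leg distances:
A→B: 783.9 km  (cumulative 783.9 km)
B→C: 857.6 km  (cumulative 1641.5 km)
C→D: 1074.1 km  (cumulative 2715.6 km)
Total route length ≈ 2716 km.

2716 km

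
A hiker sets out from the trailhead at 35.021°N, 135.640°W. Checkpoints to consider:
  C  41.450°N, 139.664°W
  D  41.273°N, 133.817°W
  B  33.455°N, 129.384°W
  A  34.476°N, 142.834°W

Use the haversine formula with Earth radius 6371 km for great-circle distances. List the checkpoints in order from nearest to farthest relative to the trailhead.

Computing each great-circle distance from 35.021°N, 135.640°W:
B 33.455°N, 129.384°W: 600.7 km
A 34.476°N, 142.834°W: 659.9 km
D 41.273°N, 133.817°W: 713.2 km
C 41.450°N, 139.664°W: 796.4 km

B, A, D, C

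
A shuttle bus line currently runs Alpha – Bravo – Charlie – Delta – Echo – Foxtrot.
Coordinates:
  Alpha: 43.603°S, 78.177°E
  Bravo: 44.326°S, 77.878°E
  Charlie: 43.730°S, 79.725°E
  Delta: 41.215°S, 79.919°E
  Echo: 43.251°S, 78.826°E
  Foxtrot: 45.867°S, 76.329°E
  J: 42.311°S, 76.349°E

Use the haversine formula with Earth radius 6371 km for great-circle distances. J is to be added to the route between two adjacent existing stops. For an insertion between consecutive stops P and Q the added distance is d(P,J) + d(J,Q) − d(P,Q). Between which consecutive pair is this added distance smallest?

between Echo and Foxtrot

Added distance for inserting J between each consecutive pair:
Alpha–Bravo: 378.8 km
Bravo–Charlie: 410.6 km
Charlie–Delta: 356.6 km
Delta–Echo: 304.1 km
Echo–Foxtrot: 271.2 km
Smallest added distance is 271.2 km, inserting between Echo and Foxtrot.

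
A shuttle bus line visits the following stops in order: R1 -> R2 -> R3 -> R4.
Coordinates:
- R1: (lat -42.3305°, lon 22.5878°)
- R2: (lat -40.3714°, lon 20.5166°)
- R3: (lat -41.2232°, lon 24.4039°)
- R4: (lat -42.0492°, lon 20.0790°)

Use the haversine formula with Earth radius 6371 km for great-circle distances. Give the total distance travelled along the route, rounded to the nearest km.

Leg distances:
R1→R2: 278.1 km  (cumulative 278.1 km)
R2→R3: 340.6 km  (cumulative 618.7 km)
R3→R4: 370.9 km  (cumulative 989.6 km)
Total route length ≈ 990 km.

990 km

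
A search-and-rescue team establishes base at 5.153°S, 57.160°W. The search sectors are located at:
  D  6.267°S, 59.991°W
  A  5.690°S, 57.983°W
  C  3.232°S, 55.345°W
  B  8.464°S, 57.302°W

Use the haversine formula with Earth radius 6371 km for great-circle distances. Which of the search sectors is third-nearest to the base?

Distances from the base (5.153°S, 57.160°W):
A: 108.9 km
C: 293.5 km
D: 336.8 km
B: 368.5 km
The third-nearest is D at 336.8 km.

D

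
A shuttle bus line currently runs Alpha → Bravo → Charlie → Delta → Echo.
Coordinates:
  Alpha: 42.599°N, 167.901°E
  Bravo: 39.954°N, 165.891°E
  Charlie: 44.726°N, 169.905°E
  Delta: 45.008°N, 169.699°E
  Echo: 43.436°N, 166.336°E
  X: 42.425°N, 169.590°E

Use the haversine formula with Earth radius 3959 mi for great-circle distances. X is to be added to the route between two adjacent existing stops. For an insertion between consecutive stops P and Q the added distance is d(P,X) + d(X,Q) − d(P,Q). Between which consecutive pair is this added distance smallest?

Added distance for inserting X between each consecutive pair:
Alpha–Bravo: 133.6 mi
Bravo–Charlie: 28.8 mi
Charlie–Delta: 316.4 mi
Delta–Echo: 158.6 mi
Smallest added distance is 28.8 mi, inserting between Bravo and Charlie.

between Bravo and Charlie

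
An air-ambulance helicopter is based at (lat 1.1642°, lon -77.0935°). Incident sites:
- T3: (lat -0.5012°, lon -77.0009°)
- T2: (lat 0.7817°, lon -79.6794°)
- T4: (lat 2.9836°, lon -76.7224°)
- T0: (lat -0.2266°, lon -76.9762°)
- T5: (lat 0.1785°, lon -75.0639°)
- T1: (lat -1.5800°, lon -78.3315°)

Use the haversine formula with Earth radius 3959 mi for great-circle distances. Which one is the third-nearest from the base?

T4

Distances from the base ((lat 1.1642°, lon -77.0935°)):
T0: 96.4 mi
T3: 115.3 mi
T4: 128.3 mi
T5: 155.9 mi
T2: 180.6 mi
T1: 208.0 mi
The third-nearest is T4 at 128.3 mi.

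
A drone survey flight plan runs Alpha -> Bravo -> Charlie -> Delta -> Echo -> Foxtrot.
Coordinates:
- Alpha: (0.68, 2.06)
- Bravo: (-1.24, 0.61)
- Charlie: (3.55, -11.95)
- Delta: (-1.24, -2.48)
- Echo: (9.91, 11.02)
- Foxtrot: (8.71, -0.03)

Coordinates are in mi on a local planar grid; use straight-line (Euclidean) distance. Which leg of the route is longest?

Delta–Echo

Leg distances:
Alpha→Bravo: 2.4 mi
Bravo→Charlie: 13.4 mi
Charlie→Delta: 10.6 mi
Delta→Echo: 17.5 mi
Echo→Foxtrot: 11.1 mi
The longest leg is Delta–Echo at 17.5 mi.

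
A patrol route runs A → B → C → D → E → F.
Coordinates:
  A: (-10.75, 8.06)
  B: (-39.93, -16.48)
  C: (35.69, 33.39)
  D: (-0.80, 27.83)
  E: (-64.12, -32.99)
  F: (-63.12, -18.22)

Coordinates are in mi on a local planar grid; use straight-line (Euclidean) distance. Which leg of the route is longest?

B–C

Leg distances:
A→B: 38.1 mi
B→C: 90.6 mi
C→D: 36.9 mi
D→E: 87.8 mi
E→F: 14.8 mi
The longest leg is B–C at 90.6 mi.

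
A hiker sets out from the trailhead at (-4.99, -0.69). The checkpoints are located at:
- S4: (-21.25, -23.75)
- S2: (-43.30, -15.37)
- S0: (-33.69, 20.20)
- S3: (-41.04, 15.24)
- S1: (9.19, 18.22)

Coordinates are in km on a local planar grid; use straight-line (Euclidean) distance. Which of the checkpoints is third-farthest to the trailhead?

S0

Distance to each, sorted:
S2: 41.0 km
S3: 39.4 km
S0: 35.5 km
S4: 28.2 km
S1: 23.6 km
The third-farthest is S0 at 35.5 km.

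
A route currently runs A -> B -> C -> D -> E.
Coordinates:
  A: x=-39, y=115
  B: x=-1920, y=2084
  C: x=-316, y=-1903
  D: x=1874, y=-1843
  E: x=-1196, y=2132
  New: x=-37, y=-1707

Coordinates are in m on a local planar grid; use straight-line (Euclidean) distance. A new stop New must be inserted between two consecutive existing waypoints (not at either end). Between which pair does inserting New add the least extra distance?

Added distance for inserting New between each consecutive pair:
A–B: 3331.8 m
B–C: 276.3 m
C–D: 66.0 m
D–E: 903.5 m
Smallest added distance is 66.0 m, inserting between C and D.

between C and D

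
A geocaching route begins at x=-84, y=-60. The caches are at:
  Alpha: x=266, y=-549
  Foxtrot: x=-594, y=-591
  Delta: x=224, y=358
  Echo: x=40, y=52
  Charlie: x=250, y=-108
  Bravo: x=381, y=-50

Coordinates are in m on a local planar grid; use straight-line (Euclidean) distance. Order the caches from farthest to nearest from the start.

Foxtrot, Alpha, Delta, Bravo, Charlie, Echo

Distances from the start:
Foxtrot x=-594, y=-591: 736.2 m
Alpha x=266, y=-549: 601.3 m
Delta x=224, y=358: 519.2 m
Bravo x=381, y=-50: 465.1 m
Charlie x=250, y=-108: 337.4 m
Echo x=40, y=52: 167.1 m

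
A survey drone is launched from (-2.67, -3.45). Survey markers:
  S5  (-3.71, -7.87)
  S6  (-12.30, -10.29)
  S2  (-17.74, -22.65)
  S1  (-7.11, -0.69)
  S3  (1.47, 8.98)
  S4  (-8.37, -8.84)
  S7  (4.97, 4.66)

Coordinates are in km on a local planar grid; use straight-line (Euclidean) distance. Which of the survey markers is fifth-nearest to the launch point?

Distance to each, sorted:
S5: 4.5 km
S1: 5.2 km
S4: 7.8 km
S7: 11.1 km
S6: 11.8 km
S3: 13.1 km
S2: 24.4 km
The fifth-nearest is S6 at 11.8 km.

S6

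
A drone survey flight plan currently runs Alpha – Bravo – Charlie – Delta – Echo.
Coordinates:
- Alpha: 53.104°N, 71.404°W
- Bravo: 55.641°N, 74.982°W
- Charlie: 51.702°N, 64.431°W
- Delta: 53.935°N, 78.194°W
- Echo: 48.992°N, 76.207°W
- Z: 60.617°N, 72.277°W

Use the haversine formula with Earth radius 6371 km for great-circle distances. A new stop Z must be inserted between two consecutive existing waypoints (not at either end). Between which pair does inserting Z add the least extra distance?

between Bravo and Charlie

Added distance for inserting Z between each consecutive pair:
Alpha–Bravo: 1047.6 km
Bravo–Charlie: 857.5 km
Charlie–Delta: 969.3 km
Delta–Echo: 1572.8 km
Smallest added distance is 857.5 km, inserting between Bravo and Charlie.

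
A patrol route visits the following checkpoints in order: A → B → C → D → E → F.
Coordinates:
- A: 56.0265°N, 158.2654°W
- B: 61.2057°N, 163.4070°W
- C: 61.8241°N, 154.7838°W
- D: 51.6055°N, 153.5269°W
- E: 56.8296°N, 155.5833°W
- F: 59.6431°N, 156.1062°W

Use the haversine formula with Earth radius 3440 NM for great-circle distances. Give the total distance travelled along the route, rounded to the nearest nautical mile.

1706 NM

Leg distances:
A→B: 349.8 NM  (cumulative 349.8 NM)
B→C: 249.5 NM  (cumulative 599.3 NM)
C→D: 614.9 NM  (cumulative 1214.2 NM)
D→E: 321.8 NM  (cumulative 1536.0 NM)
E→F: 169.7 NM  (cumulative 1705.7 NM)
Total route length ≈ 1706 NM.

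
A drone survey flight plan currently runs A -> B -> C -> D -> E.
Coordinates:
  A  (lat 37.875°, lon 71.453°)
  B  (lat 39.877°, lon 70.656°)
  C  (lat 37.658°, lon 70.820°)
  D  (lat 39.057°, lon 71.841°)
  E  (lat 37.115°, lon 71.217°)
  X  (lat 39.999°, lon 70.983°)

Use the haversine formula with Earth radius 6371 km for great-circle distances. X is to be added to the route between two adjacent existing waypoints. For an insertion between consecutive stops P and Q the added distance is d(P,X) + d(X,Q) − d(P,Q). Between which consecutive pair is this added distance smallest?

between A and B

Added distance for inserting X between each consecutive pair:
A–B: 37.6 km
B–C: 44.5 km
C–D: 209.5 km
D–E: 226.6 km
Smallest added distance is 37.6 km, inserting between A and B.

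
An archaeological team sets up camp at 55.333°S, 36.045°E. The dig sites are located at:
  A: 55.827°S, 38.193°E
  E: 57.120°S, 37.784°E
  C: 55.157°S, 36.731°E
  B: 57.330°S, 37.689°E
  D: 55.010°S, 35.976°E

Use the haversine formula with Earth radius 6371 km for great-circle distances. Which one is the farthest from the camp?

Distance to each, sorted:
B: 244.1 km
E: 225.9 km
A: 145.7 km
C: 47.7 km
D: 36.2 km
The farthest is B at 244.1 km.

B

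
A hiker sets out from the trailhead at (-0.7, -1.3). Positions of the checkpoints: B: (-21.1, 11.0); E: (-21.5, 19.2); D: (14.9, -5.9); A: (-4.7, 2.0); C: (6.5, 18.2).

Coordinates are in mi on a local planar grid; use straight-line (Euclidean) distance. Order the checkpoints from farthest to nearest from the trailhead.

E, B, C, D, A

Distances from the trailhead:
E (-21.5, 19.2): 29.2 mi
B (-21.1, 11.0): 23.8 mi
C (6.5, 18.2): 20.8 mi
D (14.9, -5.9): 16.3 mi
A (-4.7, 2.0): 5.2 mi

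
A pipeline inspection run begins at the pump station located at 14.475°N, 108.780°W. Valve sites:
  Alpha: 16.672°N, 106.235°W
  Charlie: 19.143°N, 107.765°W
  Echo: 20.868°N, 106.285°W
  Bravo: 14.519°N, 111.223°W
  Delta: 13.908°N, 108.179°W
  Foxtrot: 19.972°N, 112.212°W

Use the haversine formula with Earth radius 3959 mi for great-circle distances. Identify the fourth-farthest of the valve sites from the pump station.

Alpha

Distances from the pump station (14.475°N, 108.780°W):
Echo: 471.3 mi
Foxtrot: 442.2 mi
Charlie: 329.5 mi
Alpha: 227.5 mi
Bravo: 163.5 mi
Delta: 56.2 mi
The fourth-farthest is Alpha at 227.5 mi.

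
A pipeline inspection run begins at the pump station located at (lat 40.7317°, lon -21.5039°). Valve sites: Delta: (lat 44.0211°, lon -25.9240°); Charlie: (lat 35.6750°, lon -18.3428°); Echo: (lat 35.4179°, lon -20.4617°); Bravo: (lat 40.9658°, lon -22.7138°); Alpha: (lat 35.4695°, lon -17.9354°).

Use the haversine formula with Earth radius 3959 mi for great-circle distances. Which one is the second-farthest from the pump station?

Distance to each, sorted:
Alpha: 412.0 mi
Charlie: 389.2 mi
Echo: 371.5 mi
Delta: 320.2 mi
Bravo: 65.3 mi
The second-farthest is Charlie at 389.2 mi.

Charlie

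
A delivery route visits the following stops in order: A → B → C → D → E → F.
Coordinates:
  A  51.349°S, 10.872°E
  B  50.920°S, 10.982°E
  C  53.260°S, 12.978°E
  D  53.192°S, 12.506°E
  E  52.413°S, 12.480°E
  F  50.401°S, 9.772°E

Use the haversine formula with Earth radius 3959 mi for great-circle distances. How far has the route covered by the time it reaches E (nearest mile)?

286 mi

Leg distances:
A→B: 30.0 mi  (cumulative 30.0 mi)
B→C: 182.5 mi  (cumulative 212.6 mi)
C→D: 20.1 mi  (cumulative 232.6 mi)
D→E: 53.8 mi  (cumulative 286.5 mi)
Cumulative distance at E ≈ 286 mi.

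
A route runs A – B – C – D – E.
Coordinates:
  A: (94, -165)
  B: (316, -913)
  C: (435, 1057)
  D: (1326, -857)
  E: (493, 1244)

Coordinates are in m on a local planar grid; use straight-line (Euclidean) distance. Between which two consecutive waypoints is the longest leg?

Leg distances:
A→B: 780.2 m
B→C: 1973.6 m
C→D: 2111.2 m
D→E: 2260.1 m
The longest leg is D–E at 2260.1 m.

D–E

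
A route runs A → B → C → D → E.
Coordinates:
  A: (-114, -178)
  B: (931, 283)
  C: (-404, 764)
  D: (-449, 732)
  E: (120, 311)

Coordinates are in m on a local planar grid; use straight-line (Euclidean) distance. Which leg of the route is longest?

B–C

Leg distances:
A→B: 1142.2 m
B→C: 1419.0 m
C→D: 55.2 m
D→E: 707.8 m
The longest leg is B–C at 1419.0 m.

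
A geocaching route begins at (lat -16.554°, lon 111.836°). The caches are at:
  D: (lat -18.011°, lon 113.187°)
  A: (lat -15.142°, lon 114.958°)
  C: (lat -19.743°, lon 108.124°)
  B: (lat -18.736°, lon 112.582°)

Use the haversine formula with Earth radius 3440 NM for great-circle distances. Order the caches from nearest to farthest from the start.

Computing each great-circle distance from (lat -16.554°, lon 111.836°):
D (lat -18.011°, lon 113.187°): 116.8 NM
B (lat -18.736°, lon 112.582°): 137.8 NM
A (lat -15.142°, lon 114.958°): 199.2 NM
C (lat -19.743°, lon 108.124°): 285.5 NM

D, B, A, C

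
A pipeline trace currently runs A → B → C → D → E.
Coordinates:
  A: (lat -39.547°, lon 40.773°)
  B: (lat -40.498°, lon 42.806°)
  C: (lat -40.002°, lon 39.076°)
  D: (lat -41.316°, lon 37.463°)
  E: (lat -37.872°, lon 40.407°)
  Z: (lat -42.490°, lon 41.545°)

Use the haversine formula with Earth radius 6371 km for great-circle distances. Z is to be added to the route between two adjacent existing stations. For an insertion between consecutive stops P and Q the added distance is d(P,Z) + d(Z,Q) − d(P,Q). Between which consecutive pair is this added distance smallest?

Added distance for inserting Z between each consecutive pair:
A–B: 375.9 km
B–C: 269.0 km
C–D: 507.6 km
D–E: 426.1 km
Smallest added distance is 269.0 km, inserting between B and C.

between B and C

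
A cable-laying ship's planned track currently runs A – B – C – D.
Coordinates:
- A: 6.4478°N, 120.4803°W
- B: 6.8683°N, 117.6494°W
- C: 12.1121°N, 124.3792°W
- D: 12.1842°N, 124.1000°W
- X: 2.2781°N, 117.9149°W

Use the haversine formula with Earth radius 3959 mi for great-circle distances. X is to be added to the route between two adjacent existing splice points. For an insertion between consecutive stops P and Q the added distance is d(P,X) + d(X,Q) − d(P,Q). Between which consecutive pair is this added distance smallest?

between A and B

Added distance for inserting X between each consecutive pair:
A–B: 459.2 mi
B–C: 544.3 mi
C–D: 1596.3 mi
Smallest added distance is 459.2 mi, inserting between A and B.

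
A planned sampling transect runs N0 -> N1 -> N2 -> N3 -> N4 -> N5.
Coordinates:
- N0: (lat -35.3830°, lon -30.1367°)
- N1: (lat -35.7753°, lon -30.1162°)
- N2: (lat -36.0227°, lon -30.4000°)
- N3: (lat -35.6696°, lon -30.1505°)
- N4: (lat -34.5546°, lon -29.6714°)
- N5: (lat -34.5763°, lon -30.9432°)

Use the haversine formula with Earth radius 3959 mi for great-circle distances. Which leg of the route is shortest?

N1–N2

Leg distances:
N0→N1: 27.1 mi
N1→N2: 23.3 mi
N2→N3: 28.1 mi
N3→N4: 81.7 mi
N4→N5: 72.4 mi
The shortest leg is N1–N2 at 23.3 mi.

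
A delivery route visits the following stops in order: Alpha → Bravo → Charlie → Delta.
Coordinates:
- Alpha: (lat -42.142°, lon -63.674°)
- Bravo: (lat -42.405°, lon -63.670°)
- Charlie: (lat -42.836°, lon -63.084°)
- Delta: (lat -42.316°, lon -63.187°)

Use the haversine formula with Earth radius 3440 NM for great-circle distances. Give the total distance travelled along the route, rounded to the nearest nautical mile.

84 NM

Leg distances:
Alpha→Bravo: 15.8 NM  (cumulative 15.8 NM)
Bravo→Charlie: 36.6 NM  (cumulative 52.4 NM)
Charlie→Delta: 31.6 NM  (cumulative 83.9 NM)
Total route length ≈ 84 NM.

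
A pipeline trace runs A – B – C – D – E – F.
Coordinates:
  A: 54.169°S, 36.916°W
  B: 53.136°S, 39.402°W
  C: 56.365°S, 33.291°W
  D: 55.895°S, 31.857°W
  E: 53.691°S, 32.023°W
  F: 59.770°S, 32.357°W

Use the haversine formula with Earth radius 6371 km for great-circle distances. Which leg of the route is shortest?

C–D

Leg distances:
A→B: 200.1 km
B→C: 531.3 km
C→D: 103.1 km
D→E: 245.3 km
E→F: 676.3 km
The shortest leg is C–D at 103.1 km.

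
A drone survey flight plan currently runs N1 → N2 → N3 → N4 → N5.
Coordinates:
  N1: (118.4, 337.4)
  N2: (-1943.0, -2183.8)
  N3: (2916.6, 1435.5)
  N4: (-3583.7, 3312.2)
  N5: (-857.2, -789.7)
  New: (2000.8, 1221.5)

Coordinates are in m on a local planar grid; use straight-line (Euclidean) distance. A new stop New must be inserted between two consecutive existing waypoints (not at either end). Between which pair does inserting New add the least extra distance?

Added distance for inserting New between each consecutive pair:
N1–N2: 4033.6 m
N2–N3: 91.7 m
N3–N4: 137.7 m
N4–N5: 4532.4 m
Smallest added distance is 91.7 m, inserting between N2 and N3.

between N2 and N3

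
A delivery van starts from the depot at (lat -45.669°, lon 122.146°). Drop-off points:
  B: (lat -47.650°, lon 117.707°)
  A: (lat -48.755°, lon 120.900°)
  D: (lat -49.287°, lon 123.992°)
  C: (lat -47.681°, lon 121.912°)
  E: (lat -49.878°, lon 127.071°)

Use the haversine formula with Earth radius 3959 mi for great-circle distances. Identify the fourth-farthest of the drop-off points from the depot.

Distances from the depot ((lat -45.669°, lon 122.146°)):
E: 369.8 mi
D: 264.4 mi
B: 251.0 mi
A: 221.1 mi
C: 139.5 mi
The fourth-farthest is A at 221.1 mi.

A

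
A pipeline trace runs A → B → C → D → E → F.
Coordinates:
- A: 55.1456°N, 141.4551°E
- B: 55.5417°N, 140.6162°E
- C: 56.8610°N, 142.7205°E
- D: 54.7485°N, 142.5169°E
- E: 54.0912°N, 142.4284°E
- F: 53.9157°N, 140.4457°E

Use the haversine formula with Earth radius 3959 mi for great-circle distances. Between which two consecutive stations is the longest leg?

Leg distances:
A→B: 42.8 mi
B→C: 121.9 mi
C→D: 146.2 mi
D→E: 45.6 mi
E→F: 81.4 mi
The longest leg is C–D at 146.2 mi.

C–D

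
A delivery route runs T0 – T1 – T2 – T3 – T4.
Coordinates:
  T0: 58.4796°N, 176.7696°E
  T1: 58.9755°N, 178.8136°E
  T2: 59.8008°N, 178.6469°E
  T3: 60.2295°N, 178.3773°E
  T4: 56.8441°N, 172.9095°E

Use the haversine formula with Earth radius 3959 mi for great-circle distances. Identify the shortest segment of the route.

Leg distances:
T0→T1: 80.9 mi
T1→T2: 57.3 mi
T2→T3: 31.1 mi
T3→T4: 305.8 mi
The shortest leg is T2–T3 at 31.1 mi.

T2–T3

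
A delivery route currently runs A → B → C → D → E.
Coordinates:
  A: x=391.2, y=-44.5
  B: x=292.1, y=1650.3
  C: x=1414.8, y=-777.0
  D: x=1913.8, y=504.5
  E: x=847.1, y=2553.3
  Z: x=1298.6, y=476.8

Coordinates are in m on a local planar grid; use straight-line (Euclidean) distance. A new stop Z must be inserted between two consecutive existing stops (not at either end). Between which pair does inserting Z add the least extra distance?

Added distance for inserting Z between each consecutive pair:
A–B: 894.8 m
B–C: 130.8 m
C–D: 499.8 m
D–E: 431.0 m
Smallest added distance is 130.8 m, inserting between B and C.

between B and C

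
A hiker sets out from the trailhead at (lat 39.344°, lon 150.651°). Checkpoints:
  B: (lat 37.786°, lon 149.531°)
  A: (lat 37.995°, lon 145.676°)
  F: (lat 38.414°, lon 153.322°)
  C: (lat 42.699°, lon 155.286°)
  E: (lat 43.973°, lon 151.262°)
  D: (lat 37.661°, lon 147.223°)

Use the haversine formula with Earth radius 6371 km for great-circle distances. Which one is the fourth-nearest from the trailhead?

A

Distances from the trailhead ((lat 39.344°, lon 150.651°)):
B: 198.7 km
F: 253.3 km
D: 352.1 km
A: 457.1 km
E: 517.2 km
C: 538.7 km
The fourth-nearest is A at 457.1 km.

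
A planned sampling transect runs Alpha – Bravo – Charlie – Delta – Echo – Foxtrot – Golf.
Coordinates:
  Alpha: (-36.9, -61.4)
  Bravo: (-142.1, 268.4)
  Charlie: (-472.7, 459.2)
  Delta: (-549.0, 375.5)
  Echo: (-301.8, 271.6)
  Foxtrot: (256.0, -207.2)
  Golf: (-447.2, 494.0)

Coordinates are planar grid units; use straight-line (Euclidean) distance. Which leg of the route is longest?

Foxtrot–Golf

Leg distances:
Alpha→Bravo: 346.2
Bravo→Charlie: 381.7
Charlie→Delta: 113.3
Delta→Echo: 268.1
Echo→Foxtrot: 735.1
Foxtrot→Golf: 993.1
The longest leg is Foxtrot–Golf at 993.1.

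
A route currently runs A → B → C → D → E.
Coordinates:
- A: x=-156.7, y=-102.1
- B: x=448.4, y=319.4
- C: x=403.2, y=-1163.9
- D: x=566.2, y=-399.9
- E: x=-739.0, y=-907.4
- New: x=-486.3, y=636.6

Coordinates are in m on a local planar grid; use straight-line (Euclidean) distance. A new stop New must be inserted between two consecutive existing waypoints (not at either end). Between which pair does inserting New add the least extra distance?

Added distance for inserting New between each consecutive pair:
A–B: 1058.5 m
B–C: 1511.3 m
C–D: 2704.2 m
D–E: 1641.3 m
Smallest added distance is 1058.5 m, inserting between A and B.

between A and B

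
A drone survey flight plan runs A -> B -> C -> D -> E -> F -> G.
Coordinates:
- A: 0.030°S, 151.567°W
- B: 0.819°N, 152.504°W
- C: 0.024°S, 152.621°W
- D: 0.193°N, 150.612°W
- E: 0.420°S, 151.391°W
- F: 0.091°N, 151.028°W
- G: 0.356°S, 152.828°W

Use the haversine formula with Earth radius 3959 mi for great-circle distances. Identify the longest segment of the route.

Leg distances:
A→B: 87.4 mi
B→C: 58.8 mi
C→D: 139.6 mi
D→E: 68.5 mi
E→F: 43.3 mi
F→G: 128.2 mi
The longest leg is C–D at 139.6 mi.

C–D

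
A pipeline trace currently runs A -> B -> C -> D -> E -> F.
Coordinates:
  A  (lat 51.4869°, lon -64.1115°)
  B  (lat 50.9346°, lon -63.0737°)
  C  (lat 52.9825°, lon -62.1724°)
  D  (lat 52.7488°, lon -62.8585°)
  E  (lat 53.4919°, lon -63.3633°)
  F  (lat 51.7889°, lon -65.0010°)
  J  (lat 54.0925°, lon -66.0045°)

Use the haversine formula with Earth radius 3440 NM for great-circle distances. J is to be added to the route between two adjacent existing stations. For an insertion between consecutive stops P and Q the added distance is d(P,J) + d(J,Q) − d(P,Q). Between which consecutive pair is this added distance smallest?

Added distance for inserting J between each consecutive pair:
A–B: 337.3 NM
B–C: 242.4 NM
C–D: 262.0 NM
D–E: 190.7 NM
E–F: 125.0 NM
Smallest added distance is 125.0 NM, inserting between E and F.

between E and F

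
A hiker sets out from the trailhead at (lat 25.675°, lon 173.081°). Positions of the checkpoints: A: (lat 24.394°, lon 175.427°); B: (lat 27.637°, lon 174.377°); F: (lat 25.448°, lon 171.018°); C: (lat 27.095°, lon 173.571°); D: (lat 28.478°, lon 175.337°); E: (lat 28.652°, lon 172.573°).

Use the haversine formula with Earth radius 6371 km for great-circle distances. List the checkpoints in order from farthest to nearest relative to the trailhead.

D, E, A, B, F, C

Distance from the trailhead at (lat 25.675°, lon 173.081°) to each:
D (lat 28.478°, lon 175.337°): 383.4 km
E (lat 28.652°, lon 172.573°): 334.8 km
A (lat 24.394°, lon 175.427°): 275.9 km
B (lat 27.637°, lon 174.377°): 253.3 km
F (lat 25.448°, lon 171.018°): 208.5 km
C (lat 27.095°, lon 173.571°): 165.3 km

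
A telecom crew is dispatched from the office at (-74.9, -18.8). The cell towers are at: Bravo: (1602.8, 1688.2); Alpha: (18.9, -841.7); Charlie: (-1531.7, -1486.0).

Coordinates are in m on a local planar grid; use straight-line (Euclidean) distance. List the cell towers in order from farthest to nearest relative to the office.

Computing each straight-line distance from (-74.9, -18.8):
Bravo (1602.8, 1688.2): 2393.4 m
Charlie (-1531.7, -1486.0): 2067.6 m
Alpha (18.9, -841.7): 828.2 m

Bravo, Charlie, Alpha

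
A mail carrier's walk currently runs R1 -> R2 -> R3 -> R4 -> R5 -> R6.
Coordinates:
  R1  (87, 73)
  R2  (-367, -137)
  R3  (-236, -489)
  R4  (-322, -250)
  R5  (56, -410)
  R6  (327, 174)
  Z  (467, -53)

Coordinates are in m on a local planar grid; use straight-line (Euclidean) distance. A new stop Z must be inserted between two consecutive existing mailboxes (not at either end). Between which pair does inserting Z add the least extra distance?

Added distance for inserting Z between each consecutive pair:
R1–R2: 738.3 m
R2–R3: 1289.9 m
R3–R4: 1386.4 m
R4–R5: 947.2 m
R5–R6: 167.3 m
Smallest added distance is 167.3 m, inserting between R5 and R6.

between R5 and R6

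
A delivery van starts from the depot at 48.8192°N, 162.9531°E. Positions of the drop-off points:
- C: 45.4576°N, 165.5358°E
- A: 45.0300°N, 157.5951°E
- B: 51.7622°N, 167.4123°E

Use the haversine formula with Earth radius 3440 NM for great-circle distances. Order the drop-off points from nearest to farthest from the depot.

Distance from the depot at 48.8192°N, 162.9531°E to each:
C 45.4576°N, 165.5358°E: 227.7 NM
B 51.7622°N, 167.4123°E: 245.8 NM
A 45.0300°N, 157.5951°E: 316.1 NM

C, B, A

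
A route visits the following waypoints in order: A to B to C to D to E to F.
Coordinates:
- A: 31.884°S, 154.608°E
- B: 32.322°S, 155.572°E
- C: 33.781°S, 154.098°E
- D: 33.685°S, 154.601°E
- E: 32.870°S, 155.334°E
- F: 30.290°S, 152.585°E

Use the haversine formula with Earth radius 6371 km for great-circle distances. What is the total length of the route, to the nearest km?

Leg distances:
A→B: 103.0 km  (cumulative 103.0 km)
B→C: 212.6 km  (cumulative 315.6 km)
C→D: 47.7 km  (cumulative 363.3 km)
D→E: 113.4 km  (cumulative 476.7 km)
E→F: 387.4 km  (cumulative 864.1 km)
Total route length ≈ 864 km.

864 km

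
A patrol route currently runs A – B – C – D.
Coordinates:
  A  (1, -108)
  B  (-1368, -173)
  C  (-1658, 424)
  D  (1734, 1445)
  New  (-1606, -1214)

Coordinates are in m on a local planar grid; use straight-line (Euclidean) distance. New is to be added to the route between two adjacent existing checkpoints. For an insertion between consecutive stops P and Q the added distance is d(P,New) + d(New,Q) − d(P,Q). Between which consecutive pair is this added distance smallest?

between A and B

Added distance for inserting New between each consecutive pair:
A–B: 1648.1 m
B–C: 2043.0 m
C–D: 2365.7 m
Smallest added distance is 1648.1 m, inserting between A and B.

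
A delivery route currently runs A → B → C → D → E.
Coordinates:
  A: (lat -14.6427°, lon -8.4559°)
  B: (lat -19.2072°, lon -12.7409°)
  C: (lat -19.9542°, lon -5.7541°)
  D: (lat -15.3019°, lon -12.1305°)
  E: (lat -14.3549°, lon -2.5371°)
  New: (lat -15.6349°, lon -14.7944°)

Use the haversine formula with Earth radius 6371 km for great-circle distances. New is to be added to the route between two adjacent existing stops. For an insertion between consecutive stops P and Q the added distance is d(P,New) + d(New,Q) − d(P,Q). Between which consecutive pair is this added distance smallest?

between A and B

Added distance for inserting New between each consecutive pair:
A–B: 460.1 km
B–C: 787.0 km
C–D: 507.6 km
D–E: 575.4 km
Smallest added distance is 460.1 km, inserting between A and B.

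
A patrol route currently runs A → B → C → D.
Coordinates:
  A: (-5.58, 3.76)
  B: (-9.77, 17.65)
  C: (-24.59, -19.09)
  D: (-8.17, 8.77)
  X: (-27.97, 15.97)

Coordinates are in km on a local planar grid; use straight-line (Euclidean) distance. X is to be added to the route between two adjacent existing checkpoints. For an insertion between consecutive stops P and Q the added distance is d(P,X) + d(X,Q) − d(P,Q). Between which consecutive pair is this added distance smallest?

Added distance for inserting X between each consecutive pair:
A–B: 29.3 km
B–C: 13.9 km
C–D: 24.0 km
Smallest added distance is 13.9 km, inserting between B and C.

between B and C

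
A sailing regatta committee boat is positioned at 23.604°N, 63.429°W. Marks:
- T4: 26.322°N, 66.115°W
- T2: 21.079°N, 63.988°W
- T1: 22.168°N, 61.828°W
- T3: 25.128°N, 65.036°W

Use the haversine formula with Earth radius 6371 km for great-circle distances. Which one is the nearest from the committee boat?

Distance to each, sorted:
T1: 228.9 km
T3: 235.0 km
T2: 286.6 km
T4: 405.7 km
The nearest is T1 at 228.9 km.

T1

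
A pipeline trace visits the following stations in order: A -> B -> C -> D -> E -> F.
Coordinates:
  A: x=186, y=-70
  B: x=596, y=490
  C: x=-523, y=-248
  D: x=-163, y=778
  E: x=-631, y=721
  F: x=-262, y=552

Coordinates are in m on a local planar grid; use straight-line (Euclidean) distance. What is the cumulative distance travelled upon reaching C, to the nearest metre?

2034 m

Leg distances:
A→B: 694.0 m  (cumulative 694.0 m)
B→C: 1340.4 m  (cumulative 2034.5 m)
Cumulative distance at C ≈ 2034 m.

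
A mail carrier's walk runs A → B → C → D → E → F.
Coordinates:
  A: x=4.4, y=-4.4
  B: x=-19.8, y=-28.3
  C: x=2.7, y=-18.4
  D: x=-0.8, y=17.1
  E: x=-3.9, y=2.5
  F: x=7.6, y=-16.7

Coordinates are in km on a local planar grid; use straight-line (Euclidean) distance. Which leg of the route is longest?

Leg distances:
A→B: 34.0 km
B→C: 24.6 km
C→D: 35.7 km
D→E: 14.9 km
E→F: 22.4 km
The longest leg is C–D at 35.7 km.

C–D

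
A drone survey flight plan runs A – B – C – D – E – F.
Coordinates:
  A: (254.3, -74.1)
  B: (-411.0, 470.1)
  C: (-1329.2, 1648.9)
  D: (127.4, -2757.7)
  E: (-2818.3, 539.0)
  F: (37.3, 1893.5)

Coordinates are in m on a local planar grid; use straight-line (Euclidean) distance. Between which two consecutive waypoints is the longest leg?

C–D

Leg distances:
A→B: 859.5 m
B→C: 1494.2 m
C→D: 4641.1 m
D→E: 4421.0 m
E→F: 3160.6 m
The longest leg is C–D at 4641.1 m.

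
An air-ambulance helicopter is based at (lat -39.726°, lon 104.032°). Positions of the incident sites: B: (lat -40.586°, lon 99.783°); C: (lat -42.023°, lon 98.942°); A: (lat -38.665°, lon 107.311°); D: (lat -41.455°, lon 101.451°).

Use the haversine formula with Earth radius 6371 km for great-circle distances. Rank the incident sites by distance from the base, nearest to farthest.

Distances from the base:
D (lat -41.455°, lon 101.451°): 290.6 km
A (lat -38.665°, lon 107.311°): 306.2 km
B (lat -40.586°, lon 99.783°): 373.5 km
C (lat -42.023°, lon 98.942°): 498.3 km

D, A, B, C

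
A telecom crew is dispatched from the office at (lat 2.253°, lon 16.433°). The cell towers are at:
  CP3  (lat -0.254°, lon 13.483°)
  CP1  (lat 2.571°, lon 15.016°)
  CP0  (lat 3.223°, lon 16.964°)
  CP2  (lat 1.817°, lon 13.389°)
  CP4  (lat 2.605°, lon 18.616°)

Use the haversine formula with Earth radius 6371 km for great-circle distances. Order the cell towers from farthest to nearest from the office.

Distances from the office:
CP3 (lat -0.254°, lon 13.483°): 430.4 km
CP2 (lat 1.817°, lon 13.389°): 341.7 km
CP4 (lat 2.605°, lon 18.616°): 245.7 km
CP1 (lat 2.571°, lon 15.016°): 161.3 km
CP0 (lat 3.223°, lon 16.964°): 122.9 km

CP3, CP2, CP4, CP1, CP0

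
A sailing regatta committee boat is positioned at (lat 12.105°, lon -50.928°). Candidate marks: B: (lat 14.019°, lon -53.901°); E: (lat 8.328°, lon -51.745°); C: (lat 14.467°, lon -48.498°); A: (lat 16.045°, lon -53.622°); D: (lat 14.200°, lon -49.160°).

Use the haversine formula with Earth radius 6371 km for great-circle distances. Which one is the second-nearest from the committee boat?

C

Distances from the committee boat ((lat 12.105°, lon -50.928°)):
D: 301.5 km
C: 371.6 km
B: 386.0 km
E: 429.4 km
A: 525.7 km
The second-nearest is C at 371.6 km.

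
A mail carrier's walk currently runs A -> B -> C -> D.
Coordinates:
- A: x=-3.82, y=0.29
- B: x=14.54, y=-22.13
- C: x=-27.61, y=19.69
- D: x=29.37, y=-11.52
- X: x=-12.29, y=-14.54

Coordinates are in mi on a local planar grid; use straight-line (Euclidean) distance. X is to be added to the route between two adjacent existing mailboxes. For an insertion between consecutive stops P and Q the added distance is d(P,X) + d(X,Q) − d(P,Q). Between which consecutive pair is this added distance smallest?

between B and C

Added distance for inserting X between each consecutive pair:
A–B: 16.0 mi
B–C: 6.0 mi
C–D: 14.3 mi
Smallest added distance is 6.0 mi, inserting between B and C.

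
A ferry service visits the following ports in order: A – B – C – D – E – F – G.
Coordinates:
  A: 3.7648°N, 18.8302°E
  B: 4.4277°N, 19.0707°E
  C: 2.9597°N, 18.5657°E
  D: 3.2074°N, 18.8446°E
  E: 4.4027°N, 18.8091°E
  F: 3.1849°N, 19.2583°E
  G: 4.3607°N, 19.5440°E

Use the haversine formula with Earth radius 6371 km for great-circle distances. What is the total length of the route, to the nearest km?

704 km

Leg distances:
A→B: 78.4 km  (cumulative 78.4 km)
B→C: 172.6 km  (cumulative 251.0 km)
C→D: 41.4 km  (cumulative 292.4 km)
D→E: 133.0 km  (cumulative 425.4 km)
E→F: 144.3 km  (cumulative 569.7 km)
F→G: 134.5 km  (cumulative 704.2 km)
Total route length ≈ 704 km.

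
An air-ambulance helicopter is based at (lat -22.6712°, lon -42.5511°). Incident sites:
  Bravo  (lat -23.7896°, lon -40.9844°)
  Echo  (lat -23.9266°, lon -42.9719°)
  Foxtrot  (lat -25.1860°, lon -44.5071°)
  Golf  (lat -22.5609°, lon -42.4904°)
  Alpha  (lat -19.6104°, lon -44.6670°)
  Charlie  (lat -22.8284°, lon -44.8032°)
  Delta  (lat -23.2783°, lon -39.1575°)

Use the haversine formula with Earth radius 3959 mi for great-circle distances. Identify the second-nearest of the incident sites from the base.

Distance to each, sorted:
Golf: 8.5 mi
Echo: 90.8 mi
Bravo: 126.0 mi
Charlie: 143.9 mi
Foxtrot: 213.2 mi
Delta: 219.9 mi
Alpha: 251.6 mi
The second-nearest is Echo at 90.8 mi.

Echo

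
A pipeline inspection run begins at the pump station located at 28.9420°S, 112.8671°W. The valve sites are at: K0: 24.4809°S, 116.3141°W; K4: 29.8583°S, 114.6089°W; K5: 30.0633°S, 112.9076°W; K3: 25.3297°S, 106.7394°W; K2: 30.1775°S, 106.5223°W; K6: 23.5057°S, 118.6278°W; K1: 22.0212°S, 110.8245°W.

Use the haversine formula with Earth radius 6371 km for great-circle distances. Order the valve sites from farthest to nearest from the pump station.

Distances from the pump station:
K6 23.5057°S, 118.6278°W: 833.7 km
K1 22.0212°S, 110.8245°W: 796.3 km
K3 25.3297°S, 106.7394°W: 727.1 km
K2 30.1775°S, 106.5223°W: 628.8 km
K0 24.4809°S, 116.3141°W: 602.6 km
K4 29.8583°S, 114.6089°W: 197.1 km
K5 30.0633°S, 112.9076°W: 124.7 km

K6, K1, K3, K2, K0, K4, K5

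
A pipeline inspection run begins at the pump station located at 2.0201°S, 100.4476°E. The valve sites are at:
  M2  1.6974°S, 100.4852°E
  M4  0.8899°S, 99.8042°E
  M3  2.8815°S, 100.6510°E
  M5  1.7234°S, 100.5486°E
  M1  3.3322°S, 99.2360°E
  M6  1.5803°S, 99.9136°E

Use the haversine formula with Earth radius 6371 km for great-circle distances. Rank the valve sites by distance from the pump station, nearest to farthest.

Computing each great-circle distance from 2.0201°S, 100.4476°E:
M5 1.7234°S, 100.5486°E: 34.8 km
M2 1.6974°S, 100.4852°E: 36.1 km
M6 1.5803°S, 99.9136°E: 76.9 km
M3 2.8815°S, 100.6510°E: 98.4 km
M4 0.8899°S, 99.8042°E: 144.6 km
M1 3.3322°S, 99.2360°E: 198.5 km

M5, M2, M6, M3, M4, M1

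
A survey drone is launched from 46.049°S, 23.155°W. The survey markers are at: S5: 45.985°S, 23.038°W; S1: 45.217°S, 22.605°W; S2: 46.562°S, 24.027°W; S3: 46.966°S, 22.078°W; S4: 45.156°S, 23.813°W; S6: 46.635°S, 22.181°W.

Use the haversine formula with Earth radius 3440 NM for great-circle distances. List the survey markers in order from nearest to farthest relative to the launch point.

Computing each great-circle distance from 46.049°S, 23.155°W:
S5 45.985°S, 23.038°W: 6.2 NM
S2 46.562°S, 24.027°W: 47.5 NM
S6 46.635°S, 22.181°W: 53.5 NM
S1 45.217°S, 22.605°W: 55.0 NM
S4 45.156°S, 23.813°W: 60.3 NM
S3 46.966°S, 22.078°W: 70.8 NM

S5, S2, S6, S1, S4, S3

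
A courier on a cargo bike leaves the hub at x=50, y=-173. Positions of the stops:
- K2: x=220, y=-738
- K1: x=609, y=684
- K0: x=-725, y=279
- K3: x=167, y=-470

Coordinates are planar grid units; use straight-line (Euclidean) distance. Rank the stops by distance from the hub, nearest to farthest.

Distance from the hub at x=50, y=-173 to each:
K3 x=167, y=-470: 319.2
K2 x=220, y=-738: 590.0
K0 x=-725, y=279: 897.2
K1 x=609, y=684: 1023.2

K3, K2, K0, K1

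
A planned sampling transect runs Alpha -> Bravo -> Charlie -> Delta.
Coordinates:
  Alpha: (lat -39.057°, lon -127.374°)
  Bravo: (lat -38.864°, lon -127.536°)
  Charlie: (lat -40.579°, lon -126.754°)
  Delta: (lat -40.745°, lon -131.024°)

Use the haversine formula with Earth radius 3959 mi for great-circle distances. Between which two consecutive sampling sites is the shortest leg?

Alpha–Bravo

Leg distances:
Alpha→Bravo: 15.9 mi
Bravo→Charlie: 125.6 mi
Charlie→Delta: 224.1 mi
The shortest leg is Alpha–Bravo at 15.9 mi.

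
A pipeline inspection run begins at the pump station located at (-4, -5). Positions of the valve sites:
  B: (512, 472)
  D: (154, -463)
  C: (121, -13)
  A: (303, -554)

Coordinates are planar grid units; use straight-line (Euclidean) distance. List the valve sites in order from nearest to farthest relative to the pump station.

C, D, A, B

Distance from the pump station at (-4, -5) to each:
C (121, -13): 125.3
D (154, -463): 484.5
A (303, -554): 629.0
B (512, 472): 702.7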